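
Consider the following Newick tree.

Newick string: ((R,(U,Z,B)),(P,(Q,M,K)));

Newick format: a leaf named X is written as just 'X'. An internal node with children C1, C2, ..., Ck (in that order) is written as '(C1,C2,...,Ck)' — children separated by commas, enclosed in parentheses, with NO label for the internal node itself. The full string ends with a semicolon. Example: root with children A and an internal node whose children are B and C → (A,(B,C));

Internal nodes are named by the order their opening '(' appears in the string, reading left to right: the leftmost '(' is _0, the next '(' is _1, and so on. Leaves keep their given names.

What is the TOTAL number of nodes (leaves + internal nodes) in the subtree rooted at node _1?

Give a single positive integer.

Newick: ((R,(U,Z,B)),(P,(Q,M,K)));
Locate _1: it is the '(' at position 1 (the 2nd '(' reading left to right).
Query: subtree rooted at _1
_1: subtree_size = 1 + 5
  R: subtree_size = 1 + 0
  _2: subtree_size = 1 + 3
    U: subtree_size = 1 + 0
    Z: subtree_size = 1 + 0
    B: subtree_size = 1 + 0
Total subtree size of _1: 6

Answer: 6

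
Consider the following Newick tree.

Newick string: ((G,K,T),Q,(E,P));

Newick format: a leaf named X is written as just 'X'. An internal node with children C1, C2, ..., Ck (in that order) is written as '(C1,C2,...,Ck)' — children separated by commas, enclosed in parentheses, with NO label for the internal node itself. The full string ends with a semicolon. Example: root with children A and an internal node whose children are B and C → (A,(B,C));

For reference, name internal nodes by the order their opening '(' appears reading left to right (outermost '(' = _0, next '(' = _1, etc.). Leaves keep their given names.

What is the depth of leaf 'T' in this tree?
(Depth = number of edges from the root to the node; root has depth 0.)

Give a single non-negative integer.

Newick: ((G,K,T),Q,(E,P));
Naming internals by '(' encounter order: outermost '(' = _0, next = _1, ...
Query node: T
Path from root: _0 -> _1 -> T
Depth of T: 2 (number of edges from root)

Answer: 2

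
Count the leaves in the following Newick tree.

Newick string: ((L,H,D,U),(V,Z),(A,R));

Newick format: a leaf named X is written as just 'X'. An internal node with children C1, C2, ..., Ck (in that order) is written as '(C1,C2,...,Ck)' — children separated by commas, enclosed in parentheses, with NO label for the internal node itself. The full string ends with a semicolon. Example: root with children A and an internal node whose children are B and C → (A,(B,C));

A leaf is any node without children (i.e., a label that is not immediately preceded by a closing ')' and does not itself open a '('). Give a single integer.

Answer: 8

Derivation:
Newick: ((L,H,D,U),(V,Z),(A,R));
Scan left-to-right; a leaf is any maximal label run not followed by '(':
  pos 2: leaf 'L' → count = 1
  pos 4: leaf 'H' → count = 2
  pos 6: leaf 'D' → count = 3
  pos 8: leaf 'U' → count = 4
  pos 12: leaf 'V' → count = 5
  pos 14: leaf 'Z' → count = 6
  pos 18: leaf 'A' → count = 7
  pos 20: leaf 'R' → count = 8
Total leaves: 8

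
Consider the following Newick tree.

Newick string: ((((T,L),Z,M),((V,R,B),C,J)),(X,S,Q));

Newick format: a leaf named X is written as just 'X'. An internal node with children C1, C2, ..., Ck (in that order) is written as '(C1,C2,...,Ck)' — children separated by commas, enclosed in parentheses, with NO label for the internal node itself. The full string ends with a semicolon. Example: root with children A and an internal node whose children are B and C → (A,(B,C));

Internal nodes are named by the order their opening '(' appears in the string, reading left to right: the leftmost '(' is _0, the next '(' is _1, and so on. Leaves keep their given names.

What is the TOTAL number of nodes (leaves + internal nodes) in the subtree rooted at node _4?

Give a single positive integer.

Answer: 7

Derivation:
Newick: ((((T,L),Z,M),((V,R,B),C,J)),(X,S,Q));
Locate _4: it is the '(' at position 14 (the 5th '(' reading left to right).
Query: subtree rooted at _4
_4: subtree_size = 1 + 6
  _5: subtree_size = 1 + 3
    V: subtree_size = 1 + 0
    R: subtree_size = 1 + 0
    B: subtree_size = 1 + 0
  C: subtree_size = 1 + 0
  J: subtree_size = 1 + 0
Total subtree size of _4: 7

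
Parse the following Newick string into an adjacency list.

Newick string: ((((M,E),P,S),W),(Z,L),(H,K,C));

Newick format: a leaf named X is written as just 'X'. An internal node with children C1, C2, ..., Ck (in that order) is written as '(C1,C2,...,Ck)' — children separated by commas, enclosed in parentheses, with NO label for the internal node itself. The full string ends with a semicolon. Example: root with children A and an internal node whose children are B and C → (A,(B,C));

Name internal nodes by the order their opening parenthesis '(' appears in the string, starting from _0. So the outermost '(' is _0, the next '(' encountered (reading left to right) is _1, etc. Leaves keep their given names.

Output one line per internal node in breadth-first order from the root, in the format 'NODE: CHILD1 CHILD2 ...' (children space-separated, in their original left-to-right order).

Answer: _0: _1 _4 _5
_1: _2 W
_4: Z L
_5: H K C
_2: _3 P S
_3: M E

Derivation:
Input: ((((M,E),P,S),W),(Z,L),(H,K,C));
Scanning left-to-right, naming '(' by encounter order:
  pos 0: '(' -> open internal node _0 (depth 1)
  pos 1: '(' -> open internal node _1 (depth 2)
  pos 2: '(' -> open internal node _2 (depth 3)
  pos 3: '(' -> open internal node _3 (depth 4)
  pos 7: ')' -> close internal node _3 (now at depth 3)
  pos 12: ')' -> close internal node _2 (now at depth 2)
  pos 15: ')' -> close internal node _1 (now at depth 1)
  pos 17: '(' -> open internal node _4 (depth 2)
  pos 21: ')' -> close internal node _4 (now at depth 1)
  pos 23: '(' -> open internal node _5 (depth 2)
  pos 29: ')' -> close internal node _5 (now at depth 1)
  pos 30: ')' -> close internal node _0 (now at depth 0)
Total internal nodes: 6
BFS adjacency from root:
  _0: _1 _4 _5
  _1: _2 W
  _4: Z L
  _5: H K C
  _2: _3 P S
  _3: M E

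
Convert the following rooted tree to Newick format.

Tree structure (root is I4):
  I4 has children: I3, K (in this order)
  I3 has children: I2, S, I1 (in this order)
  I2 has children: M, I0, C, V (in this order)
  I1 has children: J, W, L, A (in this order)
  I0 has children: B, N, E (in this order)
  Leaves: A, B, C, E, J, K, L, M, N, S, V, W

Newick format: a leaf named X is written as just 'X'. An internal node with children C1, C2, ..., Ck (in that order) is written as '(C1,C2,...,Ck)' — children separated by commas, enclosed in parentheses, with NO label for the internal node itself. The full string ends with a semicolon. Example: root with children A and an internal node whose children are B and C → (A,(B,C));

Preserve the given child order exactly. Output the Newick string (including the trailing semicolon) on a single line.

Answer: (((M,(B,N,E),C,V),S,(J,W,L,A)),K);

Derivation:
internal I4 with children ['I3', 'K']
  internal I3 with children ['I2', 'S', 'I1']
    internal I2 with children ['M', 'I0', 'C', 'V']
      leaf 'M' → 'M'
      internal I0 with children ['B', 'N', 'E']
        leaf 'B' → 'B'
        leaf 'N' → 'N'
        leaf 'E' → 'E'
      → '(B,N,E)'
      leaf 'C' → 'C'
      leaf 'V' → 'V'
    → '(M,(B,N,E),C,V)'
    leaf 'S' → 'S'
    internal I1 with children ['J', 'W', 'L', 'A']
      leaf 'J' → 'J'
      leaf 'W' → 'W'
      leaf 'L' → 'L'
      leaf 'A' → 'A'
    → '(J,W,L,A)'
  → '((M,(B,N,E),C,V),S,(J,W,L,A))'
  leaf 'K' → 'K'
→ '(((M,(B,N,E),C,V),S,(J,W,L,A)),K)'
Final: (((M,(B,N,E),C,V),S,(J,W,L,A)),K);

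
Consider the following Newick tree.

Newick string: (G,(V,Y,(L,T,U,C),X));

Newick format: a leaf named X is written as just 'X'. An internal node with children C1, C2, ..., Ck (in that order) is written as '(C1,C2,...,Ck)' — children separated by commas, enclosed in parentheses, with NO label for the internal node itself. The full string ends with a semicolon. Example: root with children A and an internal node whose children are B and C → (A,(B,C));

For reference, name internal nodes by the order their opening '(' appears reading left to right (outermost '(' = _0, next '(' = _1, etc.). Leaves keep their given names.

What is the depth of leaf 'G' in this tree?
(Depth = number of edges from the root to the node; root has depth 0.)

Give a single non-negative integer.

Answer: 1

Derivation:
Newick: (G,(V,Y,(L,T,U,C),X));
Naming internals by '(' encounter order: outermost '(' = _0, next = _1, ...
Query node: G
Path from root: _0 -> G
Depth of G: 1 (number of edges from root)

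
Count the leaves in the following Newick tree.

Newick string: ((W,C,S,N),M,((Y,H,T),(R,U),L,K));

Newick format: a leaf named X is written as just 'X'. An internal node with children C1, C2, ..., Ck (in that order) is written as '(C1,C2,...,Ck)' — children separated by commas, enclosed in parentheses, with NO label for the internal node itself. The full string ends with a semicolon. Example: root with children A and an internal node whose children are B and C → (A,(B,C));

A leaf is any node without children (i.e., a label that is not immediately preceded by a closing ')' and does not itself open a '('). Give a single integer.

Answer: 12

Derivation:
Newick: ((W,C,S,N),M,((Y,H,T),(R,U),L,K));
Scan left-to-right; a leaf is any maximal label run not followed by '(':
  pos 2: leaf 'W' → count = 1
  pos 4: leaf 'C' → count = 2
  pos 6: leaf 'S' → count = 3
  pos 8: leaf 'N' → count = 4
  pos 11: leaf 'M' → count = 5
  pos 15: leaf 'Y' → count = 6
  pos 17: leaf 'H' → count = 7
  pos 19: leaf 'T' → count = 8
  pos 23: leaf 'R' → count = 9
  pos 25: leaf 'U' → count = 10
  pos 28: leaf 'L' → count = 11
  pos 30: leaf 'K' → count = 12
Total leaves: 12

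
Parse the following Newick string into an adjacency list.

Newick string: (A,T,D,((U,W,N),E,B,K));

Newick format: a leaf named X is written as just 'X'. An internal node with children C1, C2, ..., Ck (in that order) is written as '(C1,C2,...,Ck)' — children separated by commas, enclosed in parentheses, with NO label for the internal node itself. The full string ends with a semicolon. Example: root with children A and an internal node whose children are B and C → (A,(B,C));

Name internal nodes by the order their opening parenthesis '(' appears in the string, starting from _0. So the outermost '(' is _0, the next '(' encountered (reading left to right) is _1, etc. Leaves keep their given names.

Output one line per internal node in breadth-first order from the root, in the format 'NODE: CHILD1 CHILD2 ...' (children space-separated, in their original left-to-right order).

Answer: _0: A T D _1
_1: _2 E B K
_2: U W N

Derivation:
Input: (A,T,D,((U,W,N),E,B,K));
Scanning left-to-right, naming '(' by encounter order:
  pos 0: '(' -> open internal node _0 (depth 1)
  pos 7: '(' -> open internal node _1 (depth 2)
  pos 8: '(' -> open internal node _2 (depth 3)
  pos 14: ')' -> close internal node _2 (now at depth 2)
  pos 21: ')' -> close internal node _1 (now at depth 1)
  pos 22: ')' -> close internal node _0 (now at depth 0)
Total internal nodes: 3
BFS adjacency from root:
  _0: A T D _1
  _1: _2 E B K
  _2: U W N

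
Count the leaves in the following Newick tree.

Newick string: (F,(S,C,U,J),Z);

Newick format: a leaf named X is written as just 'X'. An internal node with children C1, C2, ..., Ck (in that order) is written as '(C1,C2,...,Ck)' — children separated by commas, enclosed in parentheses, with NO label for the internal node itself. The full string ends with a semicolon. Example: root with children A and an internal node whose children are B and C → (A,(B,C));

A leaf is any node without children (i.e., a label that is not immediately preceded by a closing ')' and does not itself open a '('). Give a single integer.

Answer: 6

Derivation:
Newick: (F,(S,C,U,J),Z);
Scan left-to-right; a leaf is any maximal label run not followed by '(':
  pos 1: leaf 'F' → count = 1
  pos 4: leaf 'S' → count = 2
  pos 6: leaf 'C' → count = 3
  pos 8: leaf 'U' → count = 4
  pos 10: leaf 'J' → count = 5
  pos 13: leaf 'Z' → count = 6
Total leaves: 6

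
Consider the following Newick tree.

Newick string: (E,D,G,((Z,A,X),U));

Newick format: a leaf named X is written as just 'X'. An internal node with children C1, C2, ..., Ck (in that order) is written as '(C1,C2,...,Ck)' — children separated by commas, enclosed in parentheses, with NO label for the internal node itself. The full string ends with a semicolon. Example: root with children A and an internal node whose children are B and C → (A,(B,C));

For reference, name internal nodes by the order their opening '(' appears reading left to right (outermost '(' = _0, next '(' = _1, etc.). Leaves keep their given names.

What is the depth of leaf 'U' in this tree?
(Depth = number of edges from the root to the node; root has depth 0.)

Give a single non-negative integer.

Newick: (E,D,G,((Z,A,X),U));
Naming internals by '(' encounter order: outermost '(' = _0, next = _1, ...
Query node: U
Path from root: _0 -> _1 -> U
Depth of U: 2 (number of edges from root)

Answer: 2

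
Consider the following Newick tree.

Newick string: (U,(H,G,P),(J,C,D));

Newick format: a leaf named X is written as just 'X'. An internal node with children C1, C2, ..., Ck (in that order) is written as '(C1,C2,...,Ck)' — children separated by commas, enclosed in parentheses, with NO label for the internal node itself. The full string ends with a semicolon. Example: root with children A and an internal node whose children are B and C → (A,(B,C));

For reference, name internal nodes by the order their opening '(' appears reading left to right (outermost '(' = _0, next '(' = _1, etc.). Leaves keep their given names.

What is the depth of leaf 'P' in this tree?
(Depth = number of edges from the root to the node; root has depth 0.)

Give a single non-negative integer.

Answer: 2

Derivation:
Newick: (U,(H,G,P),(J,C,D));
Naming internals by '(' encounter order: outermost '(' = _0, next = _1, ...
Query node: P
Path from root: _0 -> _1 -> P
Depth of P: 2 (number of edges from root)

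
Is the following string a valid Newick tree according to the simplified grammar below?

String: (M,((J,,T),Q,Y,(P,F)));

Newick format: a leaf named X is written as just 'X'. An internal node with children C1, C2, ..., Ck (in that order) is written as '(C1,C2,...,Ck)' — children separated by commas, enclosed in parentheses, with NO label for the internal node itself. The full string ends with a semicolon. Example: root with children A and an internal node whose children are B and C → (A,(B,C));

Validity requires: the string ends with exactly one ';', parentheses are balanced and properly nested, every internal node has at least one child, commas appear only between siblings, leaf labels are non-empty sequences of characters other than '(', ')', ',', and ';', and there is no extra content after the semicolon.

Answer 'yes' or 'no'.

Answer: no

Derivation:
Input: (M,((J,,T),Q,Y,(P,F)));
Paren balance: 4 '(' vs 4 ')' OK
Ends with single ';': True
Full parse: FAILS (empty leaf label at pos 7)
Valid: False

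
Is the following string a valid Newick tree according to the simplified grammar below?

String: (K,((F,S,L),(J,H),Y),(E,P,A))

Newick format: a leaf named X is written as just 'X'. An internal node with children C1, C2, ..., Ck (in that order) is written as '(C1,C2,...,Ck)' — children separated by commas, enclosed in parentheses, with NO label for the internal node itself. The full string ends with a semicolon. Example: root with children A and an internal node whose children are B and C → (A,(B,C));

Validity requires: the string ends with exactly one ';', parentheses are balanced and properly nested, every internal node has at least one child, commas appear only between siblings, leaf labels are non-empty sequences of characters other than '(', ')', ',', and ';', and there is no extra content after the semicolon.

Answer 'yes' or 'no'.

Answer: no

Derivation:
Input: (K,((F,S,L),(J,H),Y),(E,P,A))
Paren balance: 5 '(' vs 5 ')' OK
Ends with single ';': False
Full parse: FAILS (must end with ;)
Valid: False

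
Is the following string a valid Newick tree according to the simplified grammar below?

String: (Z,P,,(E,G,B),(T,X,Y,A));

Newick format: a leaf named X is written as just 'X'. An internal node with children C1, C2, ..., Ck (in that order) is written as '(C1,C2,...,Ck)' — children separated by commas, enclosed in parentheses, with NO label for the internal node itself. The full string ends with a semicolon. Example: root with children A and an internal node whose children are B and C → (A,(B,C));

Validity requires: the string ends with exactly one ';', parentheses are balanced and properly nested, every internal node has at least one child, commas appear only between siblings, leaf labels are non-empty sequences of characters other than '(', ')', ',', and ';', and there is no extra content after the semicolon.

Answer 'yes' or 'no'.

Answer: no

Derivation:
Input: (Z,P,,(E,G,B),(T,X,Y,A));
Paren balance: 3 '(' vs 3 ')' OK
Ends with single ';': True
Full parse: FAILS (empty leaf label at pos 5)
Valid: False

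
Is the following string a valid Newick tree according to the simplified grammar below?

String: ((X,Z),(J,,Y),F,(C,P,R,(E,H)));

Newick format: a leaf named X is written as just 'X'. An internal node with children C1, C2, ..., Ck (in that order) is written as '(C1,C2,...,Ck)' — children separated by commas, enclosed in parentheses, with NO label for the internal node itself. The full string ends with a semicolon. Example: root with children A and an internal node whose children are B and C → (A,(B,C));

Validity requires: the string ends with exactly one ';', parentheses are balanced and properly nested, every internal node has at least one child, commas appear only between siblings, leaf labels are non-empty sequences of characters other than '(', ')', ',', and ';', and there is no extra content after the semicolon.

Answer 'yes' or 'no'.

Input: ((X,Z),(J,,Y),F,(C,P,R,(E,H)));
Paren balance: 5 '(' vs 5 ')' OK
Ends with single ';': True
Full parse: FAILS (empty leaf label at pos 10)
Valid: False

Answer: no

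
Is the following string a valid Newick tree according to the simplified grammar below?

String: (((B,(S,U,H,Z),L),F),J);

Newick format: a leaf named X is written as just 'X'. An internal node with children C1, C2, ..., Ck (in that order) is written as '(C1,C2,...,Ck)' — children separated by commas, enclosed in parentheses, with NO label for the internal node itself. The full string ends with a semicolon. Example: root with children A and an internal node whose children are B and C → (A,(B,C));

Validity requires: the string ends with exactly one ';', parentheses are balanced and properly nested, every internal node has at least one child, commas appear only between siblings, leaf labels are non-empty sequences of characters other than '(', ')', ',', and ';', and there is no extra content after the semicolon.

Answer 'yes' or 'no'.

Answer: yes

Derivation:
Input: (((B,(S,U,H,Z),L),F),J);
Paren balance: 4 '(' vs 4 ')' OK
Ends with single ';': True
Full parse: OK
Valid: True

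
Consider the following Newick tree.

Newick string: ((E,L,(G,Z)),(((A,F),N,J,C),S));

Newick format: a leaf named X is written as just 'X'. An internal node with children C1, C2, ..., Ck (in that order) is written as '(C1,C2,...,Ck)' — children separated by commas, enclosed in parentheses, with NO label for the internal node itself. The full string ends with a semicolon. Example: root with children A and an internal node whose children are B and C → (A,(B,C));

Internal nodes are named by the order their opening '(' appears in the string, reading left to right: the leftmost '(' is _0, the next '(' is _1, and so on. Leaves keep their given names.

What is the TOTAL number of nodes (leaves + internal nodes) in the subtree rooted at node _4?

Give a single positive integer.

Answer: 7

Derivation:
Newick: ((E,L,(G,Z)),(((A,F),N,J,C),S));
Locate _4: it is the '(' at position 14 (the 5th '(' reading left to right).
Query: subtree rooted at _4
_4: subtree_size = 1 + 6
  _5: subtree_size = 1 + 2
    A: subtree_size = 1 + 0
    F: subtree_size = 1 + 0
  N: subtree_size = 1 + 0
  J: subtree_size = 1 + 0
  C: subtree_size = 1 + 0
Total subtree size of _4: 7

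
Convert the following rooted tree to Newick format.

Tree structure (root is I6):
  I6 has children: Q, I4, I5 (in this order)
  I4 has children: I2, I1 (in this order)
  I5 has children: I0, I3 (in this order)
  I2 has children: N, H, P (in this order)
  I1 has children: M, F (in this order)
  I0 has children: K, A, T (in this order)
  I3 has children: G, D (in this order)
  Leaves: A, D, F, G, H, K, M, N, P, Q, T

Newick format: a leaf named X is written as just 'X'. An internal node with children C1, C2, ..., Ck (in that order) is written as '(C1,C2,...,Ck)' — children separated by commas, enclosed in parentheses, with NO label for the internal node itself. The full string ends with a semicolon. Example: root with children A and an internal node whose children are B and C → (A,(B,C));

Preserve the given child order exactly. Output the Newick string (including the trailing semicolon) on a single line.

Answer: (Q,((N,H,P),(M,F)),((K,A,T),(G,D)));

Derivation:
internal I6 with children ['Q', 'I4', 'I5']
  leaf 'Q' → 'Q'
  internal I4 with children ['I2', 'I1']
    internal I2 with children ['N', 'H', 'P']
      leaf 'N' → 'N'
      leaf 'H' → 'H'
      leaf 'P' → 'P'
    → '(N,H,P)'
    internal I1 with children ['M', 'F']
      leaf 'M' → 'M'
      leaf 'F' → 'F'
    → '(M,F)'
  → '((N,H,P),(M,F))'
  internal I5 with children ['I0', 'I3']
    internal I0 with children ['K', 'A', 'T']
      leaf 'K' → 'K'
      leaf 'A' → 'A'
      leaf 'T' → 'T'
    → '(K,A,T)'
    internal I3 with children ['G', 'D']
      leaf 'G' → 'G'
      leaf 'D' → 'D'
    → '(G,D)'
  → '((K,A,T),(G,D))'
→ '(Q,((N,H,P),(M,F)),((K,A,T),(G,D)))'
Final: (Q,((N,H,P),(M,F)),((K,A,T),(G,D)));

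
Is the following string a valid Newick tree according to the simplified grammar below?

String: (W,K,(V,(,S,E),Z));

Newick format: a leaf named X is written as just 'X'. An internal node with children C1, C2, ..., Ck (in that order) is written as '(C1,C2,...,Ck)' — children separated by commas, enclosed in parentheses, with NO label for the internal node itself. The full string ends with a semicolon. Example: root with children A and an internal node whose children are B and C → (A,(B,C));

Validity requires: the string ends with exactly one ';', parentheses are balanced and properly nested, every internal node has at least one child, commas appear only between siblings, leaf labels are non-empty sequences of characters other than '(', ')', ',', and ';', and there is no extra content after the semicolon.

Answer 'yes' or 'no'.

Answer: no

Derivation:
Input: (W,K,(V,(,S,E),Z));
Paren balance: 3 '(' vs 3 ')' OK
Ends with single ';': True
Full parse: FAILS (empty leaf label at pos 9)
Valid: False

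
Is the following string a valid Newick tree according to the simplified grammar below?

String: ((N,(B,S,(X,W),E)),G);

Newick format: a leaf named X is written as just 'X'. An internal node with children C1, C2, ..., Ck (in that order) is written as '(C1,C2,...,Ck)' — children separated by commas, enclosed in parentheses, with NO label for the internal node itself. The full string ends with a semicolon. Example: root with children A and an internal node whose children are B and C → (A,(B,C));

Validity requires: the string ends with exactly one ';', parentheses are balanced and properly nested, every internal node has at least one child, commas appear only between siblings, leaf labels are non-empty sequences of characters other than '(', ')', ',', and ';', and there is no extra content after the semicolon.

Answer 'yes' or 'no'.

Answer: yes

Derivation:
Input: ((N,(B,S,(X,W),E)),G);
Paren balance: 4 '(' vs 4 ')' OK
Ends with single ';': True
Full parse: OK
Valid: True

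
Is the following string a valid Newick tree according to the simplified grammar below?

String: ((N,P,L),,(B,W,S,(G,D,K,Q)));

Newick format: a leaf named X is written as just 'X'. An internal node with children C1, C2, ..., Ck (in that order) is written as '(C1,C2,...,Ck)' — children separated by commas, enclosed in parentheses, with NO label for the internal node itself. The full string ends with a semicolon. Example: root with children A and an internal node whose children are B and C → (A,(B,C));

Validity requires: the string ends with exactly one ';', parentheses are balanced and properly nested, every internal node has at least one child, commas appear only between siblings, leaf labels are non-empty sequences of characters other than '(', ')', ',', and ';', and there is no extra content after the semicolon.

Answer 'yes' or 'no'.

Input: ((N,P,L),,(B,W,S,(G,D,K,Q)));
Paren balance: 4 '(' vs 4 ')' OK
Ends with single ';': True
Full parse: FAILS (empty leaf label at pos 9)
Valid: False

Answer: no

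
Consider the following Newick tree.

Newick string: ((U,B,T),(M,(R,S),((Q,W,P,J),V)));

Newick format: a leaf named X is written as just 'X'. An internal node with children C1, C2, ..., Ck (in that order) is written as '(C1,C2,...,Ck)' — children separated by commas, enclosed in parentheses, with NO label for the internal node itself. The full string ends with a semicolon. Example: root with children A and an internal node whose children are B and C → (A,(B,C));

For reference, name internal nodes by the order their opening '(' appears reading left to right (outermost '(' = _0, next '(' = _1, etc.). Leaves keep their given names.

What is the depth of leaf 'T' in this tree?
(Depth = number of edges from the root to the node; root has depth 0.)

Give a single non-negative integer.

Newick: ((U,B,T),(M,(R,S),((Q,W,P,J),V)));
Naming internals by '(' encounter order: outermost '(' = _0, next = _1, ...
Query node: T
Path from root: _0 -> _1 -> T
Depth of T: 2 (number of edges from root)

Answer: 2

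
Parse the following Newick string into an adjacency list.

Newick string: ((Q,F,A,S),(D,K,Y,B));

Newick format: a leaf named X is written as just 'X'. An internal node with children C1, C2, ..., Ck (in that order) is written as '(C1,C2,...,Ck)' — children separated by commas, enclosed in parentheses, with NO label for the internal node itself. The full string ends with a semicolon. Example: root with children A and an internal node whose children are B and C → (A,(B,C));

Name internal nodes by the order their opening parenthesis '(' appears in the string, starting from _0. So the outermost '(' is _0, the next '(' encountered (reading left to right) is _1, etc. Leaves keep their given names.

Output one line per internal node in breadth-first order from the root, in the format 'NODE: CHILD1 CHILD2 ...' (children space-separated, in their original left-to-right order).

Input: ((Q,F,A,S),(D,K,Y,B));
Scanning left-to-right, naming '(' by encounter order:
  pos 0: '(' -> open internal node _0 (depth 1)
  pos 1: '(' -> open internal node _1 (depth 2)
  pos 9: ')' -> close internal node _1 (now at depth 1)
  pos 11: '(' -> open internal node _2 (depth 2)
  pos 19: ')' -> close internal node _2 (now at depth 1)
  pos 20: ')' -> close internal node _0 (now at depth 0)
Total internal nodes: 3
BFS adjacency from root:
  _0: _1 _2
  _1: Q F A S
  _2: D K Y B

Answer: _0: _1 _2
_1: Q F A S
_2: D K Y B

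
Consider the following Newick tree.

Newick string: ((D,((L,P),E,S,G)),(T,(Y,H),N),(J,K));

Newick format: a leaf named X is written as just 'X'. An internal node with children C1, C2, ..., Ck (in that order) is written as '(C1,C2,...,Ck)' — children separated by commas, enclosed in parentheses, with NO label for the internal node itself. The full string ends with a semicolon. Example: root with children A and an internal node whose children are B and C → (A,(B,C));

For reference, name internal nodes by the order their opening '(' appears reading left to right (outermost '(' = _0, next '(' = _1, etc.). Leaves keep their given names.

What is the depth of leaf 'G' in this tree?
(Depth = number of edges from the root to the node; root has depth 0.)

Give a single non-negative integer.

Newick: ((D,((L,P),E,S,G)),(T,(Y,H),N),(J,K));
Naming internals by '(' encounter order: outermost '(' = _0, next = _1, ...
Query node: G
Path from root: _0 -> _1 -> _2 -> G
Depth of G: 3 (number of edges from root)

Answer: 3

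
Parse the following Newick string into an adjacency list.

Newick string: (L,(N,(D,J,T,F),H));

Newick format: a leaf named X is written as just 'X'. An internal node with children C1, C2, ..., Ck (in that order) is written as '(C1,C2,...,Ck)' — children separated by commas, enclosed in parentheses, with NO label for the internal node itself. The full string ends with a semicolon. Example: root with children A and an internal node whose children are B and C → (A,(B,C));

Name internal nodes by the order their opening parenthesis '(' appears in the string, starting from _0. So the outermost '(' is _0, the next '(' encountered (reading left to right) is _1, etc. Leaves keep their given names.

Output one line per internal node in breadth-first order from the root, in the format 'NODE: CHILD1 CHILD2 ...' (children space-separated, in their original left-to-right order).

Answer: _0: L _1
_1: N _2 H
_2: D J T F

Derivation:
Input: (L,(N,(D,J,T,F),H));
Scanning left-to-right, naming '(' by encounter order:
  pos 0: '(' -> open internal node _0 (depth 1)
  pos 3: '(' -> open internal node _1 (depth 2)
  pos 6: '(' -> open internal node _2 (depth 3)
  pos 14: ')' -> close internal node _2 (now at depth 2)
  pos 17: ')' -> close internal node _1 (now at depth 1)
  pos 18: ')' -> close internal node _0 (now at depth 0)
Total internal nodes: 3
BFS adjacency from root:
  _0: L _1
  _1: N _2 H
  _2: D J T F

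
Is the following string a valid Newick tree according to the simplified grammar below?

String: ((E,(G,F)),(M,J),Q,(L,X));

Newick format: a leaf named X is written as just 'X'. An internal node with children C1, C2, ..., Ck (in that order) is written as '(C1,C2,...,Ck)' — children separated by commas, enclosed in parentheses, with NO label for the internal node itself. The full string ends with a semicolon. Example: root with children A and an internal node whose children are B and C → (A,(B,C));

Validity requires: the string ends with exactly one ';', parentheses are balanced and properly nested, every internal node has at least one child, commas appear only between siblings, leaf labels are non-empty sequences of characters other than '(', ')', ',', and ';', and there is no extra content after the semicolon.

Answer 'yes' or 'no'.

Input: ((E,(G,F)),(M,J),Q,(L,X));
Paren balance: 5 '(' vs 5 ')' OK
Ends with single ';': True
Full parse: OK
Valid: True

Answer: yes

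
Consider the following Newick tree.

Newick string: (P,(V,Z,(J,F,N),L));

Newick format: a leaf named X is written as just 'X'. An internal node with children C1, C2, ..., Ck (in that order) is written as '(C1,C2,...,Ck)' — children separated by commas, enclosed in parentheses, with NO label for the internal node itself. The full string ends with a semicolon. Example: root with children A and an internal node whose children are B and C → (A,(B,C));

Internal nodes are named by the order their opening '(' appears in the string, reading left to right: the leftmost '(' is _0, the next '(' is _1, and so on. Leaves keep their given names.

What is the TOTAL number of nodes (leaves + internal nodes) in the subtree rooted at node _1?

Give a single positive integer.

Newick: (P,(V,Z,(J,F,N),L));
Locate _1: it is the '(' at position 3 (the 2nd '(' reading left to right).
Query: subtree rooted at _1
_1: subtree_size = 1 + 7
  V: subtree_size = 1 + 0
  Z: subtree_size = 1 + 0
  _2: subtree_size = 1 + 3
    J: subtree_size = 1 + 0
    F: subtree_size = 1 + 0
    N: subtree_size = 1 + 0
  L: subtree_size = 1 + 0
Total subtree size of _1: 8

Answer: 8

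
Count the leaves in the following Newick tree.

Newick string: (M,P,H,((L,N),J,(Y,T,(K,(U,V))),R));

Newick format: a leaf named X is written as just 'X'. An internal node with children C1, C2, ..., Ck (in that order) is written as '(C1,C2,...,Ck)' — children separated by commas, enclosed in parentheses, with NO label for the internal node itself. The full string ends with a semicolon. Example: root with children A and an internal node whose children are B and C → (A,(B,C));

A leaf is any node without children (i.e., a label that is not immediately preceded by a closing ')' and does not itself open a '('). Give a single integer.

Answer: 12

Derivation:
Newick: (M,P,H,((L,N),J,(Y,T,(K,(U,V))),R));
Scan left-to-right; a leaf is any maximal label run not followed by '(':
  pos 1: leaf 'M' → count = 1
  pos 3: leaf 'P' → count = 2
  pos 5: leaf 'H' → count = 3
  pos 9: leaf 'L' → count = 4
  pos 11: leaf 'N' → count = 5
  pos 14: leaf 'J' → count = 6
  pos 17: leaf 'Y' → count = 7
  pos 19: leaf 'T' → count = 8
  pos 22: leaf 'K' → count = 9
  pos 25: leaf 'U' → count = 10
  pos 27: leaf 'V' → count = 11
  pos 32: leaf 'R' → count = 12
Total leaves: 12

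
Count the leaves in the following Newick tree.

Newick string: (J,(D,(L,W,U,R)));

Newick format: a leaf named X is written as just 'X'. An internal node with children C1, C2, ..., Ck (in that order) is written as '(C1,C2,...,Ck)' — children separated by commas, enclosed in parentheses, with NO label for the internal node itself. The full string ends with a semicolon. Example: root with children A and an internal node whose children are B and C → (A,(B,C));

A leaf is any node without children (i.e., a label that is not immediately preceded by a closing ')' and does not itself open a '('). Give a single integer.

Newick: (J,(D,(L,W,U,R)));
Scan left-to-right; a leaf is any maximal label run not followed by '(':
  pos 1: leaf 'J' → count = 1
  pos 4: leaf 'D' → count = 2
  pos 7: leaf 'L' → count = 3
  pos 9: leaf 'W' → count = 4
  pos 11: leaf 'U' → count = 5
  pos 13: leaf 'R' → count = 6
Total leaves: 6

Answer: 6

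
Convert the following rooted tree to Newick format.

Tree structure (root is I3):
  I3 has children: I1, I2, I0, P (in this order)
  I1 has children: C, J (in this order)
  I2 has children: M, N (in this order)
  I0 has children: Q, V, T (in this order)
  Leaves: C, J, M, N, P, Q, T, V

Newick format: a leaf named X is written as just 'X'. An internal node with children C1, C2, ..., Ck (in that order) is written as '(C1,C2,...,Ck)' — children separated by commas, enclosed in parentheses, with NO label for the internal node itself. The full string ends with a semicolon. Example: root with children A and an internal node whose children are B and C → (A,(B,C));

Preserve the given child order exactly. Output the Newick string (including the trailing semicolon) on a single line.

Answer: ((C,J),(M,N),(Q,V,T),P);

Derivation:
internal I3 with children ['I1', 'I2', 'I0', 'P']
  internal I1 with children ['C', 'J']
    leaf 'C' → 'C'
    leaf 'J' → 'J'
  → '(C,J)'
  internal I2 with children ['M', 'N']
    leaf 'M' → 'M'
    leaf 'N' → 'N'
  → '(M,N)'
  internal I0 with children ['Q', 'V', 'T']
    leaf 'Q' → 'Q'
    leaf 'V' → 'V'
    leaf 'T' → 'T'
  → '(Q,V,T)'
  leaf 'P' → 'P'
→ '((C,J),(M,N),(Q,V,T),P)'
Final: ((C,J),(M,N),(Q,V,T),P);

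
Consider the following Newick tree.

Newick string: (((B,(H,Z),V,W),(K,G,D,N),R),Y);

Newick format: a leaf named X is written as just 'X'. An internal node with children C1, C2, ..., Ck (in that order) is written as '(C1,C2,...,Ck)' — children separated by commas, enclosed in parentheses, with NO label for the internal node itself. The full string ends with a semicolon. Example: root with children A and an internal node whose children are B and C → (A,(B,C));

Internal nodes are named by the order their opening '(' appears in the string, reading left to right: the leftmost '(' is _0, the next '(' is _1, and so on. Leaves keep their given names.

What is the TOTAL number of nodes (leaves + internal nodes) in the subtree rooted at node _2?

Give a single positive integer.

Newick: (((B,(H,Z),V,W),(K,G,D,N),R),Y);
Locate _2: it is the '(' at position 2 (the 3rd '(' reading left to right).
Query: subtree rooted at _2
_2: subtree_size = 1 + 6
  B: subtree_size = 1 + 0
  _3: subtree_size = 1 + 2
    H: subtree_size = 1 + 0
    Z: subtree_size = 1 + 0
  V: subtree_size = 1 + 0
  W: subtree_size = 1 + 0
Total subtree size of _2: 7

Answer: 7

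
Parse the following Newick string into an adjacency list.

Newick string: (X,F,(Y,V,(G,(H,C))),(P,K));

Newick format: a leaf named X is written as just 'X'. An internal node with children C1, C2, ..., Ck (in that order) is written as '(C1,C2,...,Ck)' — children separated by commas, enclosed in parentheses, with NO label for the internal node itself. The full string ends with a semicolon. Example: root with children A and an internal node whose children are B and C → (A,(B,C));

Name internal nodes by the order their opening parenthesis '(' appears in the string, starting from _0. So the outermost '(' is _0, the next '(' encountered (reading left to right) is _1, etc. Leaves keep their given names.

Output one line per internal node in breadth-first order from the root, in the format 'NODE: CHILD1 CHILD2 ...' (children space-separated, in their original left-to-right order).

Input: (X,F,(Y,V,(G,(H,C))),(P,K));
Scanning left-to-right, naming '(' by encounter order:
  pos 0: '(' -> open internal node _0 (depth 1)
  pos 5: '(' -> open internal node _1 (depth 2)
  pos 10: '(' -> open internal node _2 (depth 3)
  pos 13: '(' -> open internal node _3 (depth 4)
  pos 17: ')' -> close internal node _3 (now at depth 3)
  pos 18: ')' -> close internal node _2 (now at depth 2)
  pos 19: ')' -> close internal node _1 (now at depth 1)
  pos 21: '(' -> open internal node _4 (depth 2)
  pos 25: ')' -> close internal node _4 (now at depth 1)
  pos 26: ')' -> close internal node _0 (now at depth 0)
Total internal nodes: 5
BFS adjacency from root:
  _0: X F _1 _4
  _1: Y V _2
  _4: P K
  _2: G _3
  _3: H C

Answer: _0: X F _1 _4
_1: Y V _2
_4: P K
_2: G _3
_3: H C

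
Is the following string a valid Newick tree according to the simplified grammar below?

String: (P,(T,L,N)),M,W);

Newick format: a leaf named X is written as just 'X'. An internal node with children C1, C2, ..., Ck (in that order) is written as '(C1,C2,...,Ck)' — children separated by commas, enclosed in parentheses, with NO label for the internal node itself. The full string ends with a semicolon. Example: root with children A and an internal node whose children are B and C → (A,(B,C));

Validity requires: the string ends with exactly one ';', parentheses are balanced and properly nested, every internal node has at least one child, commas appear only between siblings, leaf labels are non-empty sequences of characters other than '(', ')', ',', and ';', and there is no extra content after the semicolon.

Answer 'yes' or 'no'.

Input: (P,(T,L,N)),M,W);
Paren balance: 2 '(' vs 3 ')' MISMATCH
Ends with single ';': True
Full parse: FAILS (extra content after tree at pos 11)
Valid: False

Answer: no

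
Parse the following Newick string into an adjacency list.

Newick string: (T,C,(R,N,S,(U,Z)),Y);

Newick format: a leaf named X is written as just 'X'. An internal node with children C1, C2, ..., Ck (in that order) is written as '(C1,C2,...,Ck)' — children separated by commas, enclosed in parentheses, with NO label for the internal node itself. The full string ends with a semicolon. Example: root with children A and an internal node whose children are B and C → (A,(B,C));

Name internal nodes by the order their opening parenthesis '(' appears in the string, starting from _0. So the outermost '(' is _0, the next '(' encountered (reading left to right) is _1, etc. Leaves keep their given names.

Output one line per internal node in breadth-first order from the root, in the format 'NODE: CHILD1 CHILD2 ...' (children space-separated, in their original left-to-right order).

Input: (T,C,(R,N,S,(U,Z)),Y);
Scanning left-to-right, naming '(' by encounter order:
  pos 0: '(' -> open internal node _0 (depth 1)
  pos 5: '(' -> open internal node _1 (depth 2)
  pos 12: '(' -> open internal node _2 (depth 3)
  pos 16: ')' -> close internal node _2 (now at depth 2)
  pos 17: ')' -> close internal node _1 (now at depth 1)
  pos 20: ')' -> close internal node _0 (now at depth 0)
Total internal nodes: 3
BFS adjacency from root:
  _0: T C _1 Y
  _1: R N S _2
  _2: U Z

Answer: _0: T C _1 Y
_1: R N S _2
_2: U Z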